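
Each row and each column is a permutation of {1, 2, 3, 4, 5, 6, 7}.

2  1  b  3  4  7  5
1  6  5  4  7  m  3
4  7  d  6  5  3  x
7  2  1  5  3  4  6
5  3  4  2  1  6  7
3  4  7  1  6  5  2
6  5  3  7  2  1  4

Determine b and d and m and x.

For row 1, column 3: row 1 already has {1, 2, 3, 4, 5, 7}; that leaves 6.
Cell (2,6): row 2 already has {1, 3, 4, 5, 6, 7} → 2.
Cell (3,7): column 7 already has {2, 3, 4, 5, 6, 7} → 1.
Cell (3,3): row 3 already has {1, 3, 4, 5, 6, 7} → 2.

b = 6, d = 2, m = 2, x = 1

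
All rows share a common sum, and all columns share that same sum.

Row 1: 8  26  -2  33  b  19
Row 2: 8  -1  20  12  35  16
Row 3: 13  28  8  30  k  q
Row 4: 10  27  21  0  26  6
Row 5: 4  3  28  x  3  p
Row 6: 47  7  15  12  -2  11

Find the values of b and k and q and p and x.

Rows 2 and 4 both sum to 90, so that's the common total.
The known cells in row 1 total 84, leaving 90 − 84 = 6 for the blank.
The known cells in column 5 total 68, leaving 90 − 68 = 22 for the blank.
The known cells in column 4 total 87, leaving 90 − 87 = 3 for the blank.
The known cells in row 5 total 41, leaving 90 − 41 = 49 for the blank.
The known cells in row 3 total 101, leaving 90 − 101 = -11 for the blank.

b = 6, k = 22, q = -11, p = 49, x = 3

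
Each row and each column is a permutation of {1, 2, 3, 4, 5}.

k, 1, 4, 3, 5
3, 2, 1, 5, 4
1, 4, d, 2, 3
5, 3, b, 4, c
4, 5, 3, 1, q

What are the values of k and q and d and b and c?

k = 2, q = 2, d = 5, b = 2, c = 1

At (row 5, col 5): row 5 already has {1, 3, 4, 5}, so the value is 2.
At (row 4, col 5): column 5 already has {2, 3, 4, 5}, so the value is 1.
For row 1, column 1: row 1 already has {1, 3, 4, 5}; that leaves 2.
For row 3, column 3: row 3 already has {1, 2, 3, 4}; that leaves 5.
For row 4, column 3: row 4 already has {1, 3, 4, 5}; that leaves 2.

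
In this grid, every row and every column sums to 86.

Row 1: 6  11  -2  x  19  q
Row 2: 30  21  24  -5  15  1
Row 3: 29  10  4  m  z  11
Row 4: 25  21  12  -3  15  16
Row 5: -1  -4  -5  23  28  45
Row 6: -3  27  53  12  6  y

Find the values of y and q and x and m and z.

y = -9, q = 22, x = 30, m = 29, z = 3

Column 5: 19 + 15 + 15 + 28 + 6 = 83, so its missing entry is 86 − 83 = 3.
Row 6: -3 + 27 + 53 + 12 + 6 = 95, so its missing entry is 86 − 95 = -9.
Row 3: 29 + 10 + 4 + 3 + 11 = 57, so its missing entry is 86 − 57 = 29.
Column 4: -5 + 29 − 3 + 23 + 12 = 56, so its missing entry is 86 − 56 = 30.
Row 1: 6 + 11 − 2 + 30 + 19 = 64, so its missing entry is 86 − 64 = 22.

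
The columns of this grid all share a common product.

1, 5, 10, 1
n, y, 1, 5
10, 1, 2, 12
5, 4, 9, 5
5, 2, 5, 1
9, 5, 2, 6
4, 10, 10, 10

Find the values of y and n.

y = 9, n = 2

Columns 3 and 4 each multiply to 18000, so every column has product 18000.
Column 2: 5×1×4×2×5×10 = 2000, so the missing entry is 18000 ÷ 2000 = 9.
Column 1: 1×10×5×5×9×4 = 9000, so the missing entry is 18000 ÷ 9000 = 2.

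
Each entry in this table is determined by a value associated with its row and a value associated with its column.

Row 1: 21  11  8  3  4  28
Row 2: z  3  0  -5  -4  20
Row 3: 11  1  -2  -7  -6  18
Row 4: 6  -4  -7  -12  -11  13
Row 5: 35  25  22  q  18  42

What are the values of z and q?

z = 13, q = 17

The difference between any two rows is the same in every column — this is an addition table with the headers hidden.
Row 2 minus row 1 is 3 − 11 = -8, so its entry in column 1 is 21 + (-8) = 13.
Row 5 minus row 1 is 25 − 11 = 14, so its entry in column 4 is 3 + 14 = 17.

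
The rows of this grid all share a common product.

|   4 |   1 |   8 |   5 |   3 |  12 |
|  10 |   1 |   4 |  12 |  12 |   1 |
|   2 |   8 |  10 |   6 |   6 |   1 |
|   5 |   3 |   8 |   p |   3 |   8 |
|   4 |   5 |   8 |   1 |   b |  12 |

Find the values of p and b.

Rows 1 and 2 each multiply to 5760, so every row has product 5760.
Row 4: 5×3×8×3×8 = 2880, so the missing entry is 5760 ÷ 2880 = 2.
Row 5: 4×5×8×1×12 = 1920, so the missing entry is 5760 ÷ 1920 = 3.

p = 2, b = 3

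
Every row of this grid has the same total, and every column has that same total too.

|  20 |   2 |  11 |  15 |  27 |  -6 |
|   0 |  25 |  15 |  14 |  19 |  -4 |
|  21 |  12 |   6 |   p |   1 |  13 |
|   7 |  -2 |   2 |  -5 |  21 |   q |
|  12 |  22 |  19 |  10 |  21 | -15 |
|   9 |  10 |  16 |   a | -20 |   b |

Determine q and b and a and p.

q = 46, b = 35, a = 19, p = 16

Rows 1 and 2 both sum to 69, so that's the common total.
Row 3 has 21 + 12 + 6 + 1 + 13 = 53; the blank must be 69 − 53 = 16.
Column 4 has 15 + 14 + 16 − 5 + 10 = 50; the blank must be 69 − 50 = 19.
Row 6 has 9 + 10 + 16 + 19 − 20 = 34; the blank must be 69 − 34 = 35.
Row 4 has 7 − 2 + 2 − 5 + 21 = 23; the blank must be 69 − 23 = 46.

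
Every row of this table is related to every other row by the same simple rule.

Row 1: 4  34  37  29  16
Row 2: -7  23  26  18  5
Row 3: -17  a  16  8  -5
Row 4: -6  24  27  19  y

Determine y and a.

y = 6, a = 13

The difference between any two rows is the same in every column — this is an addition table with the headers hidden.
Row 4 minus row 1 is 27 − 37 = -10, so its entry in column 5 is 16 + (-10) = 6.
Row 3 minus row 1 is 16 − 37 = -21, so its entry in column 2 is 34 + (-21) = 13.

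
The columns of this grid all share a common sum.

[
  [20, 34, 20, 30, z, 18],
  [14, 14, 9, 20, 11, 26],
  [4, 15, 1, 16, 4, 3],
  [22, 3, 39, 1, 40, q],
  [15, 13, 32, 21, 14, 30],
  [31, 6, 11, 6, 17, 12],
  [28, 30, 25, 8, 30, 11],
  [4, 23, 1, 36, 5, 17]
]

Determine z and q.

Column 3 sums to 138 and so does column 4; that's the common total.
In column 5 the known cells total 121, leaving 138 − 121 = 17.
In column 6 the known cells total 117, leaving 138 − 117 = 21.

z = 17, q = 21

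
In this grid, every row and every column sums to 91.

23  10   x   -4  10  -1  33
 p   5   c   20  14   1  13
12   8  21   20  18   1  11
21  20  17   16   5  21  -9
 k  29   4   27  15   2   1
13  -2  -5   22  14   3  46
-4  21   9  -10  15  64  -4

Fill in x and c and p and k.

The known cells in row 1 total 71, leaving 91 − 71 = 20 for the blank.
The known cells in column 3 total 66, leaving 91 − 66 = 25 for the blank.
The known cells in row 2 total 78, leaving 91 − 78 = 13 for the blank.
The known cells in row 5 total 78, leaving 91 − 78 = 13 for the blank.

x = 20, c = 25, p = 13, k = 13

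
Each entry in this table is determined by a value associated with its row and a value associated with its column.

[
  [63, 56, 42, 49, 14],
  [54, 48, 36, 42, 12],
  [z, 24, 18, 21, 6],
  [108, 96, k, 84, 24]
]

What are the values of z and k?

Each row is a constant multiple of every other row — this is a multiplication table with the headers hidden.
Row 3 is 6/14 = 3/7 times row 1, so its entry in column 1 is 63 × 3/7 = 27.
Row 4 is 24/14 = 12/7 times row 1, so its entry in column 3 is 42 × 12/7 = 72.

z = 27, k = 72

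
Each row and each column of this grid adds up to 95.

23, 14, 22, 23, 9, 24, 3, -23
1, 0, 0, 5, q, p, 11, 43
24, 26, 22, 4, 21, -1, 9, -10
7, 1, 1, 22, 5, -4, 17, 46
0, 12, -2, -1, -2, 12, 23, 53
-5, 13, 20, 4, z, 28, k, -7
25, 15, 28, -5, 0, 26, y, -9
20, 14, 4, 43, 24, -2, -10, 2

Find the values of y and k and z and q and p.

Column 6 has 24 − 1 − 4 + 12 + 28 + 26 − 2 = 83; the blank must be 95 − 83 = 12.
Row 2 has 1 + 0 + 0 + 5 + 12 + 11 + 43 = 72; the blank must be 95 − 72 = 23.
Column 5 has 9 + 23 + 21 + 5 − 2 + 0 + 24 = 80; the blank must be 95 − 80 = 15.
Row 6 has -5 + 13 + 20 + 4 + 15 + 28 − 7 = 68; the blank must be 95 − 68 = 27.
Row 7 has 25 + 15 + 28 − 5 + 0 + 26 − 9 = 80; the blank must be 95 − 80 = 15.

y = 15, k = 27, z = 15, q = 23, p = 12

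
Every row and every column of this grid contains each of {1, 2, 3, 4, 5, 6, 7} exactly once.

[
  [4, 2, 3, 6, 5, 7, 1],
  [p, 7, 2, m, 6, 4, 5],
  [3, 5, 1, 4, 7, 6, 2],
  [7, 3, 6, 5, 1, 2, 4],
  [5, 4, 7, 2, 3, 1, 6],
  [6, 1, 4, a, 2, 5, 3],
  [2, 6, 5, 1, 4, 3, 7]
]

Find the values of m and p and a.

m = 3, p = 1, a = 7

For row 2, column 1: column 1 already has {2, 3, 4, 5, 6, 7}; that leaves 1.
At (row 6, col 4): row 6 already has {1, 2, 3, 4, 5, 6}, so the value is 7.
For row 2, column 4: row 2 already has {1, 2, 4, 5, 6, 7}; that leaves 3.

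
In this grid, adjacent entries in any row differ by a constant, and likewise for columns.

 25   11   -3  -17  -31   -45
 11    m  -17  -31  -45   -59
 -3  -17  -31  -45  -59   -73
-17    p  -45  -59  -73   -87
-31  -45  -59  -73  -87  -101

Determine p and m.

p = -31, m = -3

Along each row the entries change by -14 per step; down each column they change by -14.
Row 4: from -17 at column 1, stepping by -14 to column 2 gives -31.
Row 2: from 11 at column 1, stepping by -14 to column 2 gives -3.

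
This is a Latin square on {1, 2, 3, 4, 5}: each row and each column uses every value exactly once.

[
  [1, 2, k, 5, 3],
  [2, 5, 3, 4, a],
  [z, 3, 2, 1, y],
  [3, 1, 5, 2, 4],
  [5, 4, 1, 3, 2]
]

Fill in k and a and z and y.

At (row 3, col 1): column 1 already has {1, 2, 3, 5}, so the value is 4.
At (row 3, col 5): row 3 already has {1, 2, 3, 4}, so the value is 5.
At (row 2, col 5): row 2 already has {2, 3, 4, 5}, so the value is 1.
For row 1, column 3: row 1 already has {1, 2, 3, 5}; that leaves 4.

k = 4, a = 1, z = 4, y = 5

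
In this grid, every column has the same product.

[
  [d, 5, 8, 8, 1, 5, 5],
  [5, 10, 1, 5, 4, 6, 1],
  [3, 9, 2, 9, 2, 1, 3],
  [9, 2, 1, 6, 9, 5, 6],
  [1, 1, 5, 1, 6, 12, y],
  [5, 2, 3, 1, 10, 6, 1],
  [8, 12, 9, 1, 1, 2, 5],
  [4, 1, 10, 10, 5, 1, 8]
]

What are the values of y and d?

Columns 2 and 3 each multiply to 21600, so every column has product 21600.
Column 7: 5×1×3×6×1×5×8 = 3600, so the missing entry is 21600 ÷ 3600 = 6.
Column 1: 5×3×9×1×5×8×4 = 21600, so the missing entry is 21600 ÷ 21600 = 1.

y = 6, d = 1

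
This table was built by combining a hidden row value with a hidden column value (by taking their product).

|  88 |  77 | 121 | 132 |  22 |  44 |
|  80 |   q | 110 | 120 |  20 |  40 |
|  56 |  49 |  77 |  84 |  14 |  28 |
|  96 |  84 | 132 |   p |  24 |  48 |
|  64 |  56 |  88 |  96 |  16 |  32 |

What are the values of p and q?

Each row is a constant multiple of every other row — this is a multiplication table with the headers hidden.
Row 4 is 96/88 = 12/11 times row 1, so its entry in column 4 is 132 × 12/11 = 144.
Row 2 is 80/88 = 10/11 times row 1, so its entry in column 2 is 77 × 10/11 = 70.

p = 144, q = 70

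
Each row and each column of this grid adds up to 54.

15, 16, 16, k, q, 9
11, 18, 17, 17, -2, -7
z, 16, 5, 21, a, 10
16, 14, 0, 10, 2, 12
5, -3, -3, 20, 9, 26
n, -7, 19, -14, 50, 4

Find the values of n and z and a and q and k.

n = 2, z = 5, a = -3, q = -2, k = 0

Column 4: 17 + 21 + 10 + 20 − 14 = 54, so its missing entry is 54 − 54 = 0.
Row 1: 15 + 16 + 16 + 0 + 9 = 56, so its missing entry is 54 − 56 = -2.
Column 5: -2 − 2 + 2 + 9 + 50 = 57, so its missing entry is 54 − 57 = -3.
Row 3: 16 + 5 + 21 − 3 + 10 = 49, so its missing entry is 54 − 49 = 5.
Row 6: -7 + 19 − 14 + 50 + 4 = 52, so its missing entry is 54 − 52 = 2.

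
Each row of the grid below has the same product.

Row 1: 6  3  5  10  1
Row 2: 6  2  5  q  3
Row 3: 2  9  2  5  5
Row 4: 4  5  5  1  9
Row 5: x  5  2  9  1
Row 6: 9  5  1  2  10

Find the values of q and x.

Rows 1 and 4 each multiply to 900, so every row has product 900.
Row 2: 6×2×5×3 = 180, so the missing entry is 900 ÷ 180 = 5.
Row 5: 5×2×9×1 = 90, so the missing entry is 900 ÷ 90 = 10.

q = 5, x = 10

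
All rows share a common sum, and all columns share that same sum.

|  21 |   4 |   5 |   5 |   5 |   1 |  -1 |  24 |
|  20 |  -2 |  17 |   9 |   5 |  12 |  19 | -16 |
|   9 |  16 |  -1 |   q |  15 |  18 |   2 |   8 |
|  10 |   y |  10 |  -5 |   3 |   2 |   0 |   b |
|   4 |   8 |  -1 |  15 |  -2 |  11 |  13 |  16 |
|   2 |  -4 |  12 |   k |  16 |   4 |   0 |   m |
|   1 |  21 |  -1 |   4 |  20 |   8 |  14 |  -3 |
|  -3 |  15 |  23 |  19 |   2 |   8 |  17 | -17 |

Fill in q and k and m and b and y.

Rows 1 and 2 both sum to 64, so that's the common total.
The known cells in column 2 total 58, leaving 64 − 58 = 6 for the blank.
The known cells in row 4 total 26, leaving 64 − 26 = 38 for the blank.
The known cells in column 8 total 50, leaving 64 − 50 = 14 for the blank.
The known cells in row 3 total 67, leaving 64 − 67 = -3 for the blank.
The known cells in row 6 total 44, leaving 64 − 44 = 20 for the blank.

q = -3, k = 20, m = 14, b = 38, y = 6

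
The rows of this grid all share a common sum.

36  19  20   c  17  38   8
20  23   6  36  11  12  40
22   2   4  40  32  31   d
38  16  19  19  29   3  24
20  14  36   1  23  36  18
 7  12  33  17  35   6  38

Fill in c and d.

c = 10, d = 17

The complete rows each total 148.
Row 1 is missing 148 − 138 = 10 (since 36 + 19 + 20 + 17 + 38 + 8 = 138).
Row 3 is missing 148 − 131 = 17 (since 22 + 2 + 4 + 40 + 32 + 31 = 131).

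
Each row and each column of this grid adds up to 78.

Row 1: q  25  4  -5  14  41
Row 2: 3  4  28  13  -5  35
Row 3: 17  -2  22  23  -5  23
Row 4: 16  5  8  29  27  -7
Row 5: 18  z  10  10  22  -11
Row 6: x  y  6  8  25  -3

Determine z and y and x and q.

z = 29, y = 17, x = 25, q = -1

The known cells in row 5 total 49, leaving 78 − 49 = 29 for the blank.
The known cells in column 2 total 61, leaving 78 − 61 = 17 for the blank.
The known cells in row 6 total 53, leaving 78 − 53 = 25 for the blank.
The known cells in row 1 total 79, leaving 78 − 79 = -1 for the blank.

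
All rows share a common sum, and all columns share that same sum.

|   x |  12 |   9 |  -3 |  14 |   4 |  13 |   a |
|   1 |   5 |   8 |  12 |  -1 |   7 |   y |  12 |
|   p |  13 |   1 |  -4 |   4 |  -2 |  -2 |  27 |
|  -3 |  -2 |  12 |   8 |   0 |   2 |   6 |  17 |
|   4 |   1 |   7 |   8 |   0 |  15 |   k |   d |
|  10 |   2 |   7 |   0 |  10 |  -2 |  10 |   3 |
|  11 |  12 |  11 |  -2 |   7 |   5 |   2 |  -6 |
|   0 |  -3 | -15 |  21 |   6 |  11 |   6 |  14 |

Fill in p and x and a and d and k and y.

Rows 4 and 6 both sum to 40, so that's the common total.
Row 3 has 13 + 1 − 4 + 4 − 2 − 2 + 27 = 37; the blank must be 40 − 37 = 3.
Column 1 has 1 + 3 − 3 + 4 + 10 + 11 + 0 = 26; the blank must be 40 − 26 = 14.
Row 1 has 14 + 12 + 9 − 3 + 14 + 4 + 13 = 63; the blank must be 40 − 63 = -23.
Row 2 has 1 + 5 + 8 + 12 − 1 + 7 + 12 = 44; the blank must be 40 − 44 = -4.
Column 7 has 13 − 4 − 2 + 6 + 10 + 2 + 6 = 31; the blank must be 40 − 31 = 9.
Row 5 has 4 + 1 + 7 + 8 + 0 + 15 + 9 = 44; the blank must be 40 − 44 = -4.

p = 3, x = 14, a = -23, d = -4, k = 9, y = -4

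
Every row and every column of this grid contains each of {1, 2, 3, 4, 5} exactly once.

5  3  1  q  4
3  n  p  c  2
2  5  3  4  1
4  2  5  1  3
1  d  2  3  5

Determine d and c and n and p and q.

d = 4, c = 5, n = 1, p = 4, q = 2

Cell (2,3): column 3 already has {1, 2, 3, 5} → 4.
Cell (5,2): row 5 already has {1, 2, 3, 5} → 4.
At (row 2, col 2): column 2 already has {2, 3, 4, 5}, so the value is 1.
At (row 1, col 4): row 1 already has {1, 3, 4, 5}, so the value is 2.
At (row 2, col 4): row 2 already has {1, 2, 3, 4}, so the value is 5.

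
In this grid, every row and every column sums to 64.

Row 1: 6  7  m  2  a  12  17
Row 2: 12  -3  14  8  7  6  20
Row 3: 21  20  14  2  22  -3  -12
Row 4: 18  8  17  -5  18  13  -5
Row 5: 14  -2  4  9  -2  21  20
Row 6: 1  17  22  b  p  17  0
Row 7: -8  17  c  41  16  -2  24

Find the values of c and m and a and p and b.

c = -24, m = 17, a = 3, p = 0, b = 7

Row 7: -8 + 17 + 41 + 16 − 2 + 24 = 88, so its missing entry is 64 − 88 = -24.
Column 3: 14 + 14 + 17 + 4 + 22 − 24 = 47, so its missing entry is 64 − 47 = 17.
Row 1: 6 + 7 + 17 + 2 + 12 + 17 = 61, so its missing entry is 64 − 61 = 3.
Column 5: 3 + 7 + 22 + 18 − 2 + 16 = 64, so its missing entry is 64 − 64 = 0.
Row 6: 1 + 17 + 22 + 0 + 17 + 0 = 57, so its missing entry is 64 − 57 = 7.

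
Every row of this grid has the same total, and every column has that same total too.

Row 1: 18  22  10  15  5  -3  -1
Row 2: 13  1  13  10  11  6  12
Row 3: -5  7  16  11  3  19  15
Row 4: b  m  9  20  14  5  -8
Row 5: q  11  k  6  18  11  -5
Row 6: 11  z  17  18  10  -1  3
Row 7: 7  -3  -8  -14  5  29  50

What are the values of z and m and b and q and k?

z = 8, m = 20, b = 6, q = 16, k = 9

Rows 1 and 2 both sum to 66, so that's the common total.
The known cells in row 6 total 58, leaving 66 − 58 = 8 for the blank.
The known cells in column 2 total 46, leaving 66 − 46 = 20 for the blank.
The known cells in column 3 total 57, leaving 66 − 57 = 9 for the blank.
The known cells in row 5 total 50, leaving 66 − 50 = 16 for the blank.
The known cells in row 4 total 60, leaving 66 − 60 = 6 for the blank.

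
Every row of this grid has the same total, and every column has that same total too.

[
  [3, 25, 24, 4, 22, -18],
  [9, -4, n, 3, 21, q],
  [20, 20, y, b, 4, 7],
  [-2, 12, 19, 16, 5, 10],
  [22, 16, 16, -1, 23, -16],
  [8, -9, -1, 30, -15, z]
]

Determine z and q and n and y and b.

z = 47, q = 30, n = 1, y = 1, b = 8

Rows 1 and 4 both sum to 60, so that's the common total.
The known cells in row 6 total 13, leaving 60 − 13 = 47 for the blank.
The known cells in column 6 total 30, leaving 60 − 30 = 30 for the blank.
The known cells in row 2 total 59, leaving 60 − 59 = 1 for the blank.
The known cells in column 4 total 52, leaving 60 − 52 = 8 for the blank.
The known cells in row 3 total 59, leaving 60 − 59 = 1 for the blank.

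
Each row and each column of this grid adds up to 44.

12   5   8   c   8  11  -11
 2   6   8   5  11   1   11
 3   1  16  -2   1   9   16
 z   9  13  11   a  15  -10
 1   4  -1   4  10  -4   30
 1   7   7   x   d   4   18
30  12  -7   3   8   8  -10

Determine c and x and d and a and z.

Row 1 has 12 + 5 + 8 + 8 + 11 − 11 = 33; the blank must be 44 − 33 = 11.
Column 1 has 12 + 2 + 3 + 1 + 1 + 30 = 49; the blank must be 44 − 49 = -5.
Row 4 has -5 + 9 + 13 + 11 + 15 − 10 = 33; the blank must be 44 − 33 = 11.
Column 5 has 8 + 11 + 1 + 11 + 10 + 8 = 49; the blank must be 44 − 49 = -5.
Row 6 has 1 + 7 + 7 − 5 + 4 + 18 = 32; the blank must be 44 − 32 = 12.

c = 11, x = 12, d = -5, a = 11, z = -5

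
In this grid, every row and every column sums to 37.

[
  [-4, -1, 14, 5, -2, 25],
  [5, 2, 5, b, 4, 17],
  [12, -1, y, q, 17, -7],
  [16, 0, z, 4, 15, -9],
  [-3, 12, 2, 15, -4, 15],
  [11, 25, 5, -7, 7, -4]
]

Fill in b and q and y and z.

The known cells in row 4 total 26, leaving 37 − 26 = 11 for the blank.
The known cells in row 2 total 33, leaving 37 − 33 = 4 for the blank.
The known cells in column 4 total 21, leaving 37 − 21 = 16 for the blank.
The known cells in row 3 total 37, leaving 37 − 37 = 0 for the blank.

b = 4, q = 16, y = 0, z = 11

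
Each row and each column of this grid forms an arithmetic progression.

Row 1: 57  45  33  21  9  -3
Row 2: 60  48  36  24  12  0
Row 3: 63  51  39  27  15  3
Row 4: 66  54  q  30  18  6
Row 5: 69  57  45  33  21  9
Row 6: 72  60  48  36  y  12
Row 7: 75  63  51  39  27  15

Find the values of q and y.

q = 42, y = 24

Along each row the entries change by -12 per step; down each column they change by 3.
Row 4: from 66 at column 1, stepping by -12 to column 3 gives 42.
Row 6: from 72 at column 1, stepping by -12 to column 5 gives 24.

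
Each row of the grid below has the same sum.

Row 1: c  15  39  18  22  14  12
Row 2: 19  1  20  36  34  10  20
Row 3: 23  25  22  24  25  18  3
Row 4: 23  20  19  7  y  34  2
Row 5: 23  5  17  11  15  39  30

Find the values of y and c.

Row 2 sums to 140 and so does row 3; that's the common total.
In row 4 the known cells total 105, leaving 140 − 105 = 35.
In row 1 the known cells total 120, leaving 140 − 120 = 20.

y = 35, c = 20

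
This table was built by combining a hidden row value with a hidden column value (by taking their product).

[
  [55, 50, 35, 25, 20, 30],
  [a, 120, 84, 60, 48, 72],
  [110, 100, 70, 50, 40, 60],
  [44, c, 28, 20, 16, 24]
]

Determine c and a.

Each row is a constant multiple of every other row — this is a multiplication table with the headers hidden.
Row 4 is 28/35 = 4/5 times row 1, so its entry in column 2 is 50 × 4/5 = 40.
Row 2 is 84/35 = 12/5 times row 1, so its entry in column 1 is 55 × 12/5 = 132.

c = 40, a = 132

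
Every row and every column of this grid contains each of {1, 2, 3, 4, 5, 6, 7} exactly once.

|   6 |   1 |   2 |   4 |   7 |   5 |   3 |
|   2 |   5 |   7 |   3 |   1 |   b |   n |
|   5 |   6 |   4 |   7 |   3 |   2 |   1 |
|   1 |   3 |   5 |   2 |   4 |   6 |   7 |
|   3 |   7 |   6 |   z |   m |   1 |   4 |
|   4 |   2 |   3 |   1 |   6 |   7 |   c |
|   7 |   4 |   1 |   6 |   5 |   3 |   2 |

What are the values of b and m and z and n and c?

b = 4, m = 2, z = 5, n = 6, c = 5

At (row 5, col 5): column 5 already has {1, 3, 4, 5, 6, 7}, so the value is 2.
At (row 5, col 4): row 5 already has {1, 2, 3, 4, 6, 7}, so the value is 5.
At (row 2, col 6): column 6 already has {1, 2, 3, 5, 6, 7}, so the value is 4.
For row 6, column 7: row 6 already has {1, 2, 3, 4, 6, 7}; that leaves 5.
For row 2, column 7: row 2 already has {1, 2, 3, 4, 5, 7}; that leaves 6.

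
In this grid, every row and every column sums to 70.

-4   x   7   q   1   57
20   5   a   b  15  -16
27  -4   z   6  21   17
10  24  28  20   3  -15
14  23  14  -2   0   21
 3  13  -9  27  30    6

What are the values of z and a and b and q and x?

z = 3, a = 27, b = 19, q = 0, x = 9

Column 2: 5 − 4 + 24 + 23 + 13 = 61, so its missing entry is 70 − 61 = 9.
Row 1: -4 + 9 + 7 + 1 + 57 = 70, so its missing entry is 70 − 70 = 0.
Row 3: 27 − 4 + 6 + 21 + 17 = 67, so its missing entry is 70 − 67 = 3.
Column 3: 7 + 3 + 28 + 14 − 9 = 43, so its missing entry is 70 − 43 = 27.
Row 2: 20 + 5 + 27 + 15 − 16 = 51, so its missing entry is 70 − 51 = 19.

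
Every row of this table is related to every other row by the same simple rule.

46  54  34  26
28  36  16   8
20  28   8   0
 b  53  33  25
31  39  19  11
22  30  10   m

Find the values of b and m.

b = 45, m = 2

The difference between any two rows is the same in every column — this is an addition table with the headers hidden.
Row 4 minus row 1 is 33 − 34 = -1, so its entry in column 1 is 46 + (-1) = 45.
Row 6 minus row 1 is 10 − 34 = -24, so its entry in column 4 is 26 + (-24) = 2.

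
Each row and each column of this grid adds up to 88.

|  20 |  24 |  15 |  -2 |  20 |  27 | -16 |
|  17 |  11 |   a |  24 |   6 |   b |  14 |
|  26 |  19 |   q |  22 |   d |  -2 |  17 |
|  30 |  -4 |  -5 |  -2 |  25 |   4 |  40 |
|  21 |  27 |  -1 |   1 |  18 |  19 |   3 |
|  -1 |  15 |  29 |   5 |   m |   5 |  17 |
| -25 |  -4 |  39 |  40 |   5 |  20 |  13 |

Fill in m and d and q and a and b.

The known cells in column 6 total 73, leaving 88 − 73 = 15 for the blank.
The known cells in row 2 total 87, leaving 88 − 87 = 1 for the blank.
The known cells in row 6 total 70, leaving 88 − 70 = 18 for the blank.
The known cells in column 5 total 92, leaving 88 − 92 = -4 for the blank.
The known cells in row 3 total 78, leaving 88 − 78 = 10 for the blank.

m = 18, d = -4, q = 10, a = 1, b = 15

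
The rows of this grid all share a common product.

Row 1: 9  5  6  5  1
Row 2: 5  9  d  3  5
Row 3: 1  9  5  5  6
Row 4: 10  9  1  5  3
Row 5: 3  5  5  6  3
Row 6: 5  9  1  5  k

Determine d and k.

Rows 3 and 5 each multiply to 1350, so every row has product 1350.
Row 2: 5×9×3×5 = 675, so the missing entry is 1350 ÷ 675 = 2.
Row 6: 5×9×1×5 = 225, so the missing entry is 1350 ÷ 225 = 6.

d = 2, k = 6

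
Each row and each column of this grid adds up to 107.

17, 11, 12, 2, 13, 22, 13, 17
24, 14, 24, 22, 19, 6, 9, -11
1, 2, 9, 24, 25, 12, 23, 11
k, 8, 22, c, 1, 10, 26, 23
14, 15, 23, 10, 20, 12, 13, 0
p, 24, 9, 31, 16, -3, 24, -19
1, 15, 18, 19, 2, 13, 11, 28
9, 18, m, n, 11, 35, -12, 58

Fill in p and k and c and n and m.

Row 6: 24 + 9 + 31 + 16 − 3 + 24 − 19 = 82, so its missing entry is 107 − 82 = 25.
Column 1: 17 + 24 + 1 + 14 + 25 + 1 + 9 = 91, so its missing entry is 107 − 91 = 16.
Row 4: 16 + 8 + 22 + 1 + 10 + 26 + 23 = 106, so its missing entry is 107 − 106 = 1.
Column 4: 2 + 22 + 24 + 1 + 10 + 31 + 19 = 109, so its missing entry is 107 − 109 = -2.
Row 8: 9 + 18 − 2 + 11 + 35 − 12 + 58 = 117, so its missing entry is 107 − 117 = -10.

p = 25, k = 16, c = 1, n = -2, m = -10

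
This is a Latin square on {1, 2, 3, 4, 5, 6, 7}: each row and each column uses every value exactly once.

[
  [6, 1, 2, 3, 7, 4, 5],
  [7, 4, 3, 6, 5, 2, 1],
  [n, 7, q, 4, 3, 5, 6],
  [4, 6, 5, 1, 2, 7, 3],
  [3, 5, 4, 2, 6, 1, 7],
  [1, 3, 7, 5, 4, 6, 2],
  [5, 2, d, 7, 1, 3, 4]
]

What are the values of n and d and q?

n = 2, d = 6, q = 1

At (row 7, col 3): row 7 already has {1, 2, 3, 4, 5, 7}, so the value is 6.
At (row 3, col 1): column 1 already has {1, 3, 4, 5, 6, 7}, so the value is 2.
For row 3, column 3: row 3 already has {2, 3, 4, 5, 6, 7}; that leaves 1.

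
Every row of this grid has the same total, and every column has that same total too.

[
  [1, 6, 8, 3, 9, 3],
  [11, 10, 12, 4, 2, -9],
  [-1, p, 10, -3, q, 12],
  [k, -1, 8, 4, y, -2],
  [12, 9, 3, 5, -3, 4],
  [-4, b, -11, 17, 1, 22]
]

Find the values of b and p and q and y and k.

b = 5, p = 1, q = 11, y = 10, k = 11

Rows 1 and 2 both sum to 30, so that's the common total.
Row 6: -4 − 11 + 17 + 1 + 22 = 25, so its missing entry is 30 − 25 = 5.
Column 2: 6 + 10 − 1 + 9 + 5 = 29, so its missing entry is 30 − 29 = 1.
Row 3: -1 + 1 + 10 − 3 + 12 = 19, so its missing entry is 30 − 19 = 11.
Column 5: 9 + 2 + 11 − 3 + 1 = 20, so its missing entry is 30 − 20 = 10.
Row 4: -1 + 8 + 4 + 10 − 2 = 19, so its missing entry is 30 − 19 = 11.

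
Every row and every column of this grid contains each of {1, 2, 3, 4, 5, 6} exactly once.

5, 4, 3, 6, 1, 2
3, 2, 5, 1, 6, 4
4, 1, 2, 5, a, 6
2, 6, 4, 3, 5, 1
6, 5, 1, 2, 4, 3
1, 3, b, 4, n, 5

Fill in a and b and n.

For row 3, column 5: row 3 already has {1, 2, 4, 5, 6}; that leaves 3.
At (row 6, col 5): column 5 already has {1, 3, 4, 5, 6}, so the value is 2.
Cell (6,3): row 6 already has {1, 2, 3, 4, 5} → 6.

a = 3, b = 6, n = 2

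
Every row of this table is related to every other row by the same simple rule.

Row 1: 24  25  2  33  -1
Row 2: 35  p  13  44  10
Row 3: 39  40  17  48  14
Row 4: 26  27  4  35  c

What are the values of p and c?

p = 36, c = 1

The difference between any two rows is the same in every column — this is an addition table with the headers hidden.
Row 2 minus row 1 is 35 − 24 = 11, so its entry in column 2 is 25 + 11 = 36.
Row 4 minus row 1 is 26 − 24 = 2, so its entry in column 5 is -1 + 2 = 1.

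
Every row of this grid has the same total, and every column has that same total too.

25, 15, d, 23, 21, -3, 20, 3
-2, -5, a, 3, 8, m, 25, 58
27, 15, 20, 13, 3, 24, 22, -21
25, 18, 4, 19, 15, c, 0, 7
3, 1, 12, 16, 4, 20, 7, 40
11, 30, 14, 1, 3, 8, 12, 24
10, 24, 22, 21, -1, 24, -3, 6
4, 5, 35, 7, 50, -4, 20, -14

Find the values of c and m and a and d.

c = 15, m = 19, a = -3, d = -1

Rows 3 and 5 both sum to 103, so that's the common total.
The known cells in row 1 total 104, leaving 103 − 104 = -1 for the blank.
The known cells in column 3 total 106, leaving 103 − 106 = -3 for the blank.
The known cells in row 4 total 88, leaving 103 − 88 = 15 for the blank.
The known cells in row 2 total 84, leaving 103 − 84 = 19 for the blank.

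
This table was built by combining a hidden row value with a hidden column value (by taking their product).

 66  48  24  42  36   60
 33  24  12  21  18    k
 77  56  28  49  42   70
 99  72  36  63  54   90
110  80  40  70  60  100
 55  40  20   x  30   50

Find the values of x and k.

Each row is a constant multiple of every other row — this is a multiplication table with the headers hidden.
Row 6 is 40/48 = 5/6 times row 1, so its entry in column 4 is 42 × 5/6 = 35.
Row 2 is 24/48 = 1/2 times row 1, so its entry in column 6 is 60 × 1/2 = 30.

x = 35, k = 30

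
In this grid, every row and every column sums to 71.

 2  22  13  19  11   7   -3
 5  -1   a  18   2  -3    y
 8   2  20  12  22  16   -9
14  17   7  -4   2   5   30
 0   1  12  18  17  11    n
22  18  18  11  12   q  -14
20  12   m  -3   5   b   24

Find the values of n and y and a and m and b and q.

n = 12, y = 31, a = 19, m = -18, b = 31, q = 4

Row 6 has 22 + 18 + 18 + 11 + 12 − 14 = 67; the blank must be 71 − 67 = 4.
Column 6 has 7 − 3 + 16 + 5 + 11 + 4 = 40; the blank must be 71 − 40 = 31.
Row 7 has 20 + 12 − 3 + 5 + 31 + 24 = 89; the blank must be 71 − 89 = -18.
Column 3 has 13 + 20 + 7 + 12 + 18 − 18 = 52; the blank must be 71 − 52 = 19.
Row 5 has 0 + 1 + 12 + 18 + 17 + 11 = 59; the blank must be 71 − 59 = 12.
Row 2 has 5 − 1 + 19 + 18 + 2 − 3 = 40; the blank must be 71 − 40 = 31.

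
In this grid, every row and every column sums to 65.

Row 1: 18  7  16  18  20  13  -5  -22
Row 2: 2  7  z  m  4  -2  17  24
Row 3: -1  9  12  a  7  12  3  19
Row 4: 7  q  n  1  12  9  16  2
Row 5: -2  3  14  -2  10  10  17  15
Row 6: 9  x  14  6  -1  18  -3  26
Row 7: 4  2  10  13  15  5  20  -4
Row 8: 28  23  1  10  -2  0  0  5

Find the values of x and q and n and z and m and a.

x = -4, q = 18, n = 0, z = -2, m = 15, a = 4

Row 6 has 9 + 14 + 6 − 1 + 18 − 3 + 26 = 69; the blank must be 65 − 69 = -4.
Column 2 has 7 + 7 + 9 + 3 − 4 + 2 + 23 = 47; the blank must be 65 − 47 = 18.
Row 3 has -1 + 9 + 12 + 7 + 12 + 3 + 19 = 61; the blank must be 65 − 61 = 4.
Row 4 has 7 + 18 + 1 + 12 + 9 + 16 + 2 = 65; the blank must be 65 − 65 = 0.
Column 3 has 16 + 12 + 0 + 14 + 14 + 10 + 1 = 67; the blank must be 65 − 67 = -2.
Row 2 has 2 + 7 − 2 + 4 − 2 + 17 + 24 = 50; the blank must be 65 − 50 = 15.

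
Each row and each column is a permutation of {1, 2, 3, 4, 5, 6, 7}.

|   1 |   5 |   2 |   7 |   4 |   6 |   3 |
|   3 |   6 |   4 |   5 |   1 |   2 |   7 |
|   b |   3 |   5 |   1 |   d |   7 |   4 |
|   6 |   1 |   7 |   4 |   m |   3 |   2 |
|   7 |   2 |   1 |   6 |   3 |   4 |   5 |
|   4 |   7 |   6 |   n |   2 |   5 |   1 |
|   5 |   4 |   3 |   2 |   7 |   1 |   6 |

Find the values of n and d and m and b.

For row 6, column 4: row 6 already has {1, 2, 4, 5, 6, 7}; that leaves 3.
At (row 3, col 1): column 1 already has {1, 3, 4, 5, 6, 7}, so the value is 2.
For row 3, column 5: row 3 already has {1, 2, 3, 4, 5, 7}; that leaves 6.
At (row 4, col 5): row 4 already has {1, 2, 3, 4, 6, 7}, so the value is 5.

n = 3, d = 6, m = 5, b = 2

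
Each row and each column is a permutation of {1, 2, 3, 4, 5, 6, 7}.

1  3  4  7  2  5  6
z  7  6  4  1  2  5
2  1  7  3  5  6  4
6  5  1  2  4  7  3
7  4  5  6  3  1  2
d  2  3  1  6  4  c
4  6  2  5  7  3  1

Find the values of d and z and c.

Cell (2,1): row 2 already has {1, 2, 4, 5, 6, 7} → 3.
At (row 6, col 1): column 1 already has {1, 2, 3, 4, 6, 7}, so the value is 5.
Cell (6,7): row 6 already has {1, 2, 3, 4, 5, 6} → 7.

d = 5, z = 3, c = 7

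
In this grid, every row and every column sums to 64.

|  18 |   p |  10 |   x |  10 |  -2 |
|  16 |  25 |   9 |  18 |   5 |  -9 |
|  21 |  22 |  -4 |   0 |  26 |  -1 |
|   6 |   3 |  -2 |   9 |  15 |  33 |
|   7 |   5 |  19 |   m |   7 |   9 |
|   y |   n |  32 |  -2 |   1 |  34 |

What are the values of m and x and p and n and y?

The known cells in row 5 total 47, leaving 64 − 47 = 17 for the blank.
The known cells in column 4 total 42, leaving 64 − 42 = 22 for the blank.
The known cells in row 1 total 58, leaving 64 − 58 = 6 for the blank.
The known cells in column 2 total 61, leaving 64 − 61 = 3 for the blank.
The known cells in row 6 total 68, leaving 64 − 68 = -4 for the blank.

m = 17, x = 22, p = 6, n = 3, y = -4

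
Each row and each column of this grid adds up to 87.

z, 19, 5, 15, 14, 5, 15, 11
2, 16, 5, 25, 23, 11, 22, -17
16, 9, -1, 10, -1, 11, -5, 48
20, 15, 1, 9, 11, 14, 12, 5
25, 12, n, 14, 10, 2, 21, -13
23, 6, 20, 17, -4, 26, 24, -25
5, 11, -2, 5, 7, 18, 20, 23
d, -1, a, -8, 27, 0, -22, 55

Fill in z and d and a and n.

z = 3, d = -7, a = 43, n = 16

The known cells in row 5 total 71, leaving 87 − 71 = 16 for the blank.
The known cells in column 3 total 44, leaving 87 − 44 = 43 for the blank.
The known cells in row 8 total 94, leaving 87 − 94 = -7 for the blank.
The known cells in row 1 total 84, leaving 87 − 84 = 3 for the blank.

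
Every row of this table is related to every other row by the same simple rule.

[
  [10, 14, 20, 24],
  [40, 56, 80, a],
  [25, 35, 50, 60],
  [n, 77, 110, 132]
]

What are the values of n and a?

n = 55, a = 96

Each row is a constant multiple of every other row — this is a multiplication table with the headers hidden.
Row 4 is 77/14 = 11/2 times row 1, so its entry in column 1 is 10 × 11/2 = 55.
Row 2 is 56/14 = 4/1 times row 1, so its entry in column 4 is 24 × 4/1 = 96.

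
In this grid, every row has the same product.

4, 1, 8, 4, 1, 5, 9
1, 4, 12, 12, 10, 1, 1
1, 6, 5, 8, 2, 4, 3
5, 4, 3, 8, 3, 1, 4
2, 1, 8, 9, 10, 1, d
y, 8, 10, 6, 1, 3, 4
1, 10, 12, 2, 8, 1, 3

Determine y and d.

y = 1, d = 4

Rows 2 and 7 each multiply to 5760, so every row has product 5760.
Row 6: 8×10×6×1×3×4 = 5760, so the missing entry is 5760 ÷ 5760 = 1.
Row 5: 2×1×8×9×10×1 = 1440, so the missing entry is 5760 ÷ 1440 = 4.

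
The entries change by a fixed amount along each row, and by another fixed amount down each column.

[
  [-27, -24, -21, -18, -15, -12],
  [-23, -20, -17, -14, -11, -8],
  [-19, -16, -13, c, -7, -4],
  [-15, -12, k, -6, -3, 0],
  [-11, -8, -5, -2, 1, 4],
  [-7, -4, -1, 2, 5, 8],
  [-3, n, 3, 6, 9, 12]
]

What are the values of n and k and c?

Along each row the entries change by 3 per step; down each column they change by 4.
Row 7: from -3 at column 1, stepping by 3 to column 2 gives 0.
Row 4: from -15 at column 1, stepping by 3 to column 3 gives -9.
Row 3: from -19 at column 1, stepping by 3 to column 4 gives -10.

n = 0, k = -9, c = -10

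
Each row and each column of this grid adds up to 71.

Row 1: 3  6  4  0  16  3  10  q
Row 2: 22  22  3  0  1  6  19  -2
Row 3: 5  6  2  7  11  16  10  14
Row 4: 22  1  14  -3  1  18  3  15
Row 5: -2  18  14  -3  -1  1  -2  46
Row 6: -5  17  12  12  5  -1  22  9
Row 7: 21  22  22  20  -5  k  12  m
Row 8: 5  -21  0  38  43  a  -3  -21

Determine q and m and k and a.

q = 29, m = -19, k = -2, a = 30

The known cells in row 1 total 42, leaving 71 − 42 = 29 for the blank.
The known cells in row 8 total 41, leaving 71 − 41 = 30 for the blank.
The known cells in column 8 total 90, leaving 71 − 90 = -19 for the blank.
The known cells in row 7 total 73, leaving 71 − 73 = -2 for the blank.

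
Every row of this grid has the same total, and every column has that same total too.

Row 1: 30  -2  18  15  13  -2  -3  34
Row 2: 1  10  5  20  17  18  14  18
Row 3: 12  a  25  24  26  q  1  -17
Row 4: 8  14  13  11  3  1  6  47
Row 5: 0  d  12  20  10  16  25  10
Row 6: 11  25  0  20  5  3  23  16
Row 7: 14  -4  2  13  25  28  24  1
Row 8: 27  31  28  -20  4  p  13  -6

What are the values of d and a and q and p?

Rows 1 and 2 both sum to 103, so that's the common total.
The known cells in row 8 total 77, leaving 103 − 77 = 26 for the blank.
The known cells in column 6 total 90, leaving 103 − 90 = 13 for the blank.
The known cells in row 5 total 93, leaving 103 − 93 = 10 for the blank.
The known cells in row 3 total 84, leaving 103 − 84 = 19 for the blank.

d = 10, a = 19, q = 13, p = 26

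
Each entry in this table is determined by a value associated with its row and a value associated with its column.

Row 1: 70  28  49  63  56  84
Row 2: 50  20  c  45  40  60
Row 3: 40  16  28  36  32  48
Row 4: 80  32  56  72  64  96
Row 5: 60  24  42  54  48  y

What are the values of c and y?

c = 35, y = 72

Each row is a constant multiple of every other row — this is a multiplication table with the headers hidden.
Row 2 is 40/56 = 5/7 times row 1, so its entry in column 3 is 49 × 5/7 = 35.
Row 5 is 48/56 = 6/7 times row 1, so its entry in column 6 is 84 × 6/7 = 72.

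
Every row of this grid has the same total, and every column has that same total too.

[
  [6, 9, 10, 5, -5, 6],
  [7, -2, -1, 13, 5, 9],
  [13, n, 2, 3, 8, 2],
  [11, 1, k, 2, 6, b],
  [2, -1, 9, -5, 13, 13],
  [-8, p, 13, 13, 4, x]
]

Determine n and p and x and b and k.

Rows 1 and 2 both sum to 31, so that's the common total.
The known cells in row 3 total 28, leaving 31 − 28 = 3 for the blank.
The known cells in column 2 total 10, leaving 31 − 10 = 21 for the blank.
The known cells in row 6 total 43, leaving 31 − 43 = -12 for the blank.
The known cells in column 3 total 33, leaving 31 − 33 = -2 for the blank.
The known cells in row 4 total 18, leaving 31 − 18 = 13 for the blank.

n = 3, p = 21, x = -12, b = 13, k = -2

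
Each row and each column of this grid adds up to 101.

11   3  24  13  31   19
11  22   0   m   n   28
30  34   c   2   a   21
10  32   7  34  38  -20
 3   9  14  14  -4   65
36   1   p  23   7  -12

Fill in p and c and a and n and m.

The known cells in column 4 total 86, leaving 101 − 86 = 15 for the blank.
The known cells in row 2 total 76, leaving 101 − 76 = 25 for the blank.
The known cells in column 5 total 97, leaving 101 − 97 = 4 for the blank.
The known cells in row 3 total 91, leaving 101 − 91 = 10 for the blank.
The known cells in row 6 total 55, leaving 101 − 55 = 46 for the blank.

p = 46, c = 10, a = 4, n = 25, m = 15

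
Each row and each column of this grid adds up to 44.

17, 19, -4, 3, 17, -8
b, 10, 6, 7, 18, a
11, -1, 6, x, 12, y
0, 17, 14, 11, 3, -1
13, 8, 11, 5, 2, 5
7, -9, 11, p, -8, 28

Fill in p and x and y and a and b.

p = 15, x = 3, y = 13, a = 7, b = -4

The known cells in column 1 total 48, leaving 44 − 48 = -4 for the blank.
The known cells in row 2 total 37, leaving 44 − 37 = 7 for the blank.
The known cells in row 6 total 29, leaving 44 − 29 = 15 for the blank.
The known cells in column 4 total 41, leaving 44 − 41 = 3 for the blank.
The known cells in row 3 total 31, leaving 44 − 31 = 13 for the blank.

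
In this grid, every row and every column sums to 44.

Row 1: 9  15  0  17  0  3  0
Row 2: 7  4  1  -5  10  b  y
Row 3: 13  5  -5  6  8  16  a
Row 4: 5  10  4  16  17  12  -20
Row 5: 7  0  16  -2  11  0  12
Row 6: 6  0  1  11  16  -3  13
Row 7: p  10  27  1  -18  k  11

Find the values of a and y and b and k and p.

Row 3: 13 + 5 − 5 + 6 + 8 + 16 = 43, so its missing entry is 44 − 43 = 1.
Column 1: 9 + 7 + 13 + 5 + 7 + 6 = 47, so its missing entry is 44 − 47 = -3.
Row 7: -3 + 10 + 27 + 1 − 18 + 11 = 28, so its missing entry is 44 − 28 = 16.
Column 6: 3 + 16 + 12 + 0 − 3 + 16 = 44, so its missing entry is 44 − 44 = 0.
Row 2: 7 + 4 + 1 − 5 + 10 + 0 = 17, so its missing entry is 44 − 17 = 27.

a = 1, y = 27, b = 0, k = 16, p = -3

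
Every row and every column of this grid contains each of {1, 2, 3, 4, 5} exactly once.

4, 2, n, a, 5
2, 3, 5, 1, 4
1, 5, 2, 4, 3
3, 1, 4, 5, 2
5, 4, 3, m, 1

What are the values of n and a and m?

n = 1, a = 3, m = 2

At (row 1, col 3): column 3 already has {2, 3, 4, 5}, so the value is 1.
At (row 1, col 4): row 1 already has {1, 2, 4, 5}, so the value is 3.
For row 5, column 4: row 5 already has {1, 3, 4, 5}; that leaves 2.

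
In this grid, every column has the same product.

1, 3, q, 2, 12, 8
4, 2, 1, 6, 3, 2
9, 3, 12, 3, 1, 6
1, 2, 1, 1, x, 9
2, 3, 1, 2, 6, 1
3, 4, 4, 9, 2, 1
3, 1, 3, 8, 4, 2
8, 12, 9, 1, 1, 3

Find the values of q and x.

q = 4, x = 3

Columns 2 and 6 each multiply to 5184, so every column has product 5184.
Column 3: 1×12×1×1×4×3×9 = 1296, so the missing entry is 5184 ÷ 1296 = 4.
Column 5: 12×3×1×6×2×4×1 = 1728, so the missing entry is 5184 ÷ 1728 = 3.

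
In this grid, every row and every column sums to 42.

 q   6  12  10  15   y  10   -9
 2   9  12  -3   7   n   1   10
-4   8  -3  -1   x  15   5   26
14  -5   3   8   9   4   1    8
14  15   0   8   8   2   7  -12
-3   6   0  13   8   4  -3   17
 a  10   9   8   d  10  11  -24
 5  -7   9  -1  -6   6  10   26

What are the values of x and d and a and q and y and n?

The known cells in row 3 total 46, leaving 42 − 46 = -4 for the blank.
The known cells in row 2 total 38, leaving 42 − 38 = 4 for the blank.
The known cells in column 5 total 37, leaving 42 − 37 = 5 for the blank.
The known cells in column 6 total 45, leaving 42 − 45 = -3 for the blank.
The known cells in row 1 total 41, leaving 42 − 41 = 1 for the blank.
The known cells in row 7 total 29, leaving 42 − 29 = 13 for the blank.

x = -4, d = 5, a = 13, q = 1, y = -3, n = 4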